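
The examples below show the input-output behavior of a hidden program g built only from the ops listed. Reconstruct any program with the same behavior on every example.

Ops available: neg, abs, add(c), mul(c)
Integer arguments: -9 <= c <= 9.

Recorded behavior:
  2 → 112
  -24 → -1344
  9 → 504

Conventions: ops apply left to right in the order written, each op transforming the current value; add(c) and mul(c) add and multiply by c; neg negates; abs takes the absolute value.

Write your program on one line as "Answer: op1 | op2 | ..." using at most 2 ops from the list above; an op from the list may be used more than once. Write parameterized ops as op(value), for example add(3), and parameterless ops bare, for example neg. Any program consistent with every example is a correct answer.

mul(8) | mul(7)

Check, running the answer program on each example:
  2 -> 16 -> 112
  -24 -> -192 -> -1344
  9 -> 72 -> 504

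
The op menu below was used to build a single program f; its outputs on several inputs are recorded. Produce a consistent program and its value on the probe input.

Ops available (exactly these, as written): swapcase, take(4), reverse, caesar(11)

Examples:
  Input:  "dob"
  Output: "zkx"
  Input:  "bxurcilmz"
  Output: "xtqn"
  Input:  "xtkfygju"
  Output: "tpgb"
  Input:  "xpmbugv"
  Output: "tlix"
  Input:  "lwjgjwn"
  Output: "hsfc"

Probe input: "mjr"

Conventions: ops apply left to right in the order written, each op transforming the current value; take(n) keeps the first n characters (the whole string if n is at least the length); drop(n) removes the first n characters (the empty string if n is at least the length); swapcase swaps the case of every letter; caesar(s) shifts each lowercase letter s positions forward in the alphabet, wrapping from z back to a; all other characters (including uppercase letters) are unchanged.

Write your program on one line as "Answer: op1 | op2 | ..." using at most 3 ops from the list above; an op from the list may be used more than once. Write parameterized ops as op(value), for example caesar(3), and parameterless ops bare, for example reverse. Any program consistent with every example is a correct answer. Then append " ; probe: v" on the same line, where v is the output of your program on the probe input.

caesar(11) | take(4) | caesar(11) ; probe: "ifn"

Check, running the answer program on each example:
  "dob" -> "ozm" -> "ozm" -> "zkx"
  "bxurcilmz" -> "mifcntwxk" -> "mifc" -> "xtqn"
  "xtkfygju" -> "ievqjruf" -> "ievq" -> "tpgb"
  "xpmbugv" -> "iaxmfrg" -> "iaxm" -> "tlix"
  "lwjgjwn" -> "whuruhy" -> "whur" -> "hsfc"
  probe: "mjr" -> "xuc" -> "xuc" -> "ifn"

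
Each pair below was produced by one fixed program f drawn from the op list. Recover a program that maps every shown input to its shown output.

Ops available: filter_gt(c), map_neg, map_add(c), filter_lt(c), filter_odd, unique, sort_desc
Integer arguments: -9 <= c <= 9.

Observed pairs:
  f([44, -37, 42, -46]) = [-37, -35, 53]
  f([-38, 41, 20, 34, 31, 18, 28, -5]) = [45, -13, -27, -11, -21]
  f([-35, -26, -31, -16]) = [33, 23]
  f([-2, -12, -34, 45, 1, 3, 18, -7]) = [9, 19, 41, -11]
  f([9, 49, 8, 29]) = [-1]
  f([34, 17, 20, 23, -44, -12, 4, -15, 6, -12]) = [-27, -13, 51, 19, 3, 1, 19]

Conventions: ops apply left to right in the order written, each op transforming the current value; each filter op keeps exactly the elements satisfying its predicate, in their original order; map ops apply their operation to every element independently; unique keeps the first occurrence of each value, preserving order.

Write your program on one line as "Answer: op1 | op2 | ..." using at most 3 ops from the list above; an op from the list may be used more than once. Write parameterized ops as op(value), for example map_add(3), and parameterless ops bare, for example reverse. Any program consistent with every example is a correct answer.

map_neg | map_add(7) | filter_odd

Check, running the answer program on each example:
  [44, -37, 42, -46] -> [-44, 37, -42, 46] -> [-37, 44, -35, 53] -> [-37, -35, 53]
  [-38, 41, 20, 34, 31, 18, 28, -5] -> [38, -41, -20, -34, -31, -18, -28, 5] -> [45, -34, -13, -27, -24, -11, -21, 12] -> [45, -13, -27, -11, -21]
  [-35, -26, -31, -16] -> [35, 26, 31, 16] -> [42, 33, 38, 23] -> [33, 23]
  [-2, -12, -34, 45, 1, 3, 18, -7] -> [2, 12, 34, -45, -1, -3, -18, 7] -> [9, 19, 41, -38, 6, 4, -11, 14] -> [9, 19, 41, -11]
  [9, 49, 8, 29] -> [-9, -49, -8, -29] -> [-2, -42, -1, -22] -> [-1]
  [34, 17, 20, 23, -44, -12, 4, -15, 6, -12] -> [-34, -17, -20, -23, 44, 12, -4, 15, -6, 12] -> [-27, -10, -13, -16, 51, 19, 3, 22, 1, 19] -> [-27, -13, 51, 19, 3, 1, 19]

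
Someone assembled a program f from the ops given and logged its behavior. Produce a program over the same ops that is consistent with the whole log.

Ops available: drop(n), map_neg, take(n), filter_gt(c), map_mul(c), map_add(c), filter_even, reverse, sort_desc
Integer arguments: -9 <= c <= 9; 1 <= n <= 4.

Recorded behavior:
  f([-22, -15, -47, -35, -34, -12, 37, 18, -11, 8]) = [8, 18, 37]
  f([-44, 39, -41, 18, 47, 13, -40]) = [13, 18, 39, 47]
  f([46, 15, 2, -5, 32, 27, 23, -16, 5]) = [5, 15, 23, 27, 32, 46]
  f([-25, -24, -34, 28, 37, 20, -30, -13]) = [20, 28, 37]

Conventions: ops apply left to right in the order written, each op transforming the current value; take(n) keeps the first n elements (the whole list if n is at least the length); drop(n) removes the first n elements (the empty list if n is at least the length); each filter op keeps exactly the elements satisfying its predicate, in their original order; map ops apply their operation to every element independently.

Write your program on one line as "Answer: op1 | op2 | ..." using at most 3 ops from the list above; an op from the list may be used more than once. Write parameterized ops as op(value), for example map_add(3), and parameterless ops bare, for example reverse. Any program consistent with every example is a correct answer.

sort_desc | filter_gt(3) | reverse

Check, running the answer program on each example:
  [-22, -15, -47, -35, -34, -12, 37, 18, -11, 8] -> [37, 18, 8, -11, -12, -15, -22, -34, -35, -47] -> [37, 18, 8] -> [8, 18, 37]
  [-44, 39, -41, 18, 47, 13, -40] -> [47, 39, 18, 13, -40, -41, -44] -> [47, 39, 18, 13] -> [13, 18, 39, 47]
  [46, 15, 2, -5, 32, 27, 23, -16, 5] -> [46, 32, 27, 23, 15, 5, 2, -5, -16] -> [46, 32, 27, 23, 15, 5] -> [5, 15, 23, 27, 32, 46]
  [-25, -24, -34, 28, 37, 20, -30, -13] -> [37, 28, 20, -13, -24, -25, -30, -34] -> [37, 28, 20] -> [20, 28, 37]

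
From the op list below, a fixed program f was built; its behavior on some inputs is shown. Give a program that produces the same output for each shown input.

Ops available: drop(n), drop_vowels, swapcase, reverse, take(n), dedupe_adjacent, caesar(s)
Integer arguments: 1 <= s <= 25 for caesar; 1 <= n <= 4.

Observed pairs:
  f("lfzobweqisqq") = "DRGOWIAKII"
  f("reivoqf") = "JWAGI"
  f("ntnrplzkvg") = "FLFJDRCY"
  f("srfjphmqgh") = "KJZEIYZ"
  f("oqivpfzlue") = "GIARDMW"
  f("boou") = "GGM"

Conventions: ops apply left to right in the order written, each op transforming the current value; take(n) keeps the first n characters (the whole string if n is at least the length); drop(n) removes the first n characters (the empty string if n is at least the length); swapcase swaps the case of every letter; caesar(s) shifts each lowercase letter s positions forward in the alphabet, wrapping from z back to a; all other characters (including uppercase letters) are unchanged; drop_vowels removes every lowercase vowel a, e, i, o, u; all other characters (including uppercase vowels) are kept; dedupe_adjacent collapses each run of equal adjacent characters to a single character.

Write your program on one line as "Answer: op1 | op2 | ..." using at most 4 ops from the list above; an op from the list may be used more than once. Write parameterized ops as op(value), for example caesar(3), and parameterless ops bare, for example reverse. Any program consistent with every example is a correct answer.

caesar(25) | drop_vowels | caesar(19) | swapcase

Check, running the answer program on each example:
  "lfzobweqisqq" -> "keynavdphrpp" -> "kynvdphrpp" -> "drgowiakii" -> "DRGOWIAKII"
  "reivoqf" -> "qdhunpe" -> "qdhnp" -> "jwagi" -> "JWAGI"
  "ntnrplzkvg" -> "msmqokyjuf" -> "msmqkyjf" -> "flfjdrcy" -> "FLFJDRCY"
  "srfjphmqgh" -> "rqeioglpfg" -> "rqglpfg" -> "kjzeiyz" -> "KJZEIYZ"
  "oqivpfzlue" -> "nphuoeyktd" -> "nphyktd" -> "giardmw" -> "GIARDMW"
  "boou" -> "annt" -> "nnt" -> "ggm" -> "GGM"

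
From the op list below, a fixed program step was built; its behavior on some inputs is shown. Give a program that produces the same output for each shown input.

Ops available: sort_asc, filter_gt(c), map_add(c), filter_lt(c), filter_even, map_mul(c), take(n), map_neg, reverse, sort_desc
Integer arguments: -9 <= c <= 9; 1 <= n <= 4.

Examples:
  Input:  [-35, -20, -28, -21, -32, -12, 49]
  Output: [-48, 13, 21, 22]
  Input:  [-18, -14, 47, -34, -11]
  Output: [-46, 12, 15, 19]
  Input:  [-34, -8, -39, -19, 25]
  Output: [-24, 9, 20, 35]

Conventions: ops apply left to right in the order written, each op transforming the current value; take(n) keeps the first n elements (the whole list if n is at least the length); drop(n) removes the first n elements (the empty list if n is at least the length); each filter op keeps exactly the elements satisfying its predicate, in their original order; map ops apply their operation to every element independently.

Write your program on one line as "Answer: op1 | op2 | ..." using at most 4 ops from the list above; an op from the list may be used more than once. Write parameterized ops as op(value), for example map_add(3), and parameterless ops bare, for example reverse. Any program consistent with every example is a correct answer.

sort_desc | map_neg | map_add(1) | take(4)

Check, running the answer program on each example:
  [-35, -20, -28, -21, -32, -12, 49] -> [49, -12, -20, -21, -28, -32, -35] -> [-49, 12, 20, 21, 28, 32, 35] -> [-48, 13, 21, 22, 29, 33, 36] -> [-48, 13, 21, 22]
  [-18, -14, 47, -34, -11] -> [47, -11, -14, -18, -34] -> [-47, 11, 14, 18, 34] -> [-46, 12, 15, 19, 35] -> [-46, 12, 15, 19]
  [-34, -8, -39, -19, 25] -> [25, -8, -19, -34, -39] -> [-25, 8, 19, 34, 39] -> [-24, 9, 20, 35, 40] -> [-24, 9, 20, 35]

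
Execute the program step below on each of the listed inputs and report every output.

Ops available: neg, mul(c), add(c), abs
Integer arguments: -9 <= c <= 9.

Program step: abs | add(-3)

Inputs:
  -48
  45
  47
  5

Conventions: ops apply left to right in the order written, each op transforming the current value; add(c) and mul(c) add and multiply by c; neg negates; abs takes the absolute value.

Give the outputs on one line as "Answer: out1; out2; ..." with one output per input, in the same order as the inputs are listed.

Execution, op by op:
  -48 -> 48 -> 45
  45 -> 45 -> 42
  47 -> 47 -> 44
  5 -> 5 -> 2

45; 42; 44; 2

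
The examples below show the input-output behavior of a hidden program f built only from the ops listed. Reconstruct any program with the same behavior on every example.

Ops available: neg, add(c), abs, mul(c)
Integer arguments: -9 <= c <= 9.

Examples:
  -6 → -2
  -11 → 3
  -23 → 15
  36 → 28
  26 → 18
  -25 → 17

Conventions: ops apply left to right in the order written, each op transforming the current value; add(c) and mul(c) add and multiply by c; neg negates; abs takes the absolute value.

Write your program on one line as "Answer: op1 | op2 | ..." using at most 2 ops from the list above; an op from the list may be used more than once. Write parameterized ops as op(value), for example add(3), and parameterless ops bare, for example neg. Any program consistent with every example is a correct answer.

abs | add(-8)

Check, running the answer program on each example:
  -6 -> 6 -> -2
  -11 -> 11 -> 3
  -23 -> 23 -> 15
  36 -> 36 -> 28
  26 -> 26 -> 18
  -25 -> 25 -> 17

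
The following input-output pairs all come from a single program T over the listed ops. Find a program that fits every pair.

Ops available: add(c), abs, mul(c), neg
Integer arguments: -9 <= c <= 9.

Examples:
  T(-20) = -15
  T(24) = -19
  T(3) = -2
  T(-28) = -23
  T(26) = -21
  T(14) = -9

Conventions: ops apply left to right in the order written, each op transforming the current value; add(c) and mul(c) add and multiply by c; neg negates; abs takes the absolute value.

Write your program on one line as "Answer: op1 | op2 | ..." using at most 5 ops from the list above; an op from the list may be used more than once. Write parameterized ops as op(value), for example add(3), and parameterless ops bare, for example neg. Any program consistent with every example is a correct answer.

abs | add(-5) | abs | neg

Check, running the answer program on each example:
  -20 -> 20 -> 15 -> 15 -> -15
  24 -> 24 -> 19 -> 19 -> -19
  3 -> 3 -> -2 -> 2 -> -2
  -28 -> 28 -> 23 -> 23 -> -23
  26 -> 26 -> 21 -> 21 -> -21
  14 -> 14 -> 9 -> 9 -> -9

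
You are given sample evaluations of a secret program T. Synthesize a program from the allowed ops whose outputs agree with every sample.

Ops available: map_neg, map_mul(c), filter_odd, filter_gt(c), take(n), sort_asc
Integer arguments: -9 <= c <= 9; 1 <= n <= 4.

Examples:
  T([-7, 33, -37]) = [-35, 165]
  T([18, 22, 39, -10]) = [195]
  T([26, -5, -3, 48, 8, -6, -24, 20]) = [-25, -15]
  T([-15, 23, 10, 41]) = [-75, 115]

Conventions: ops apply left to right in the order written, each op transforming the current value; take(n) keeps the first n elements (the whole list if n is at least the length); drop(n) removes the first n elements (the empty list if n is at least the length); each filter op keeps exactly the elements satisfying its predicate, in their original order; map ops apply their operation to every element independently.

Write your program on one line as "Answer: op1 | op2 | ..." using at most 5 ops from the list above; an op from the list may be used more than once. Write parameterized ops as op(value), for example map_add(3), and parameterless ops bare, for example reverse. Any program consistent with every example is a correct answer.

map_neg | filter_odd | map_neg | take(2) | map_mul(5)

Check, running the answer program on each example:
  [-7, 33, -37] -> [7, -33, 37] -> [7, -33, 37] -> [-7, 33, -37] -> [-7, 33] -> [-35, 165]
  [18, 22, 39, -10] -> [-18, -22, -39, 10] -> [-39] -> [39] -> [39] -> [195]
  [26, -5, -3, 48, 8, -6, -24, 20] -> [-26, 5, 3, -48, -8, 6, 24, -20] -> [5, 3] -> [-5, -3] -> [-5, -3] -> [-25, -15]
  [-15, 23, 10, 41] -> [15, -23, -10, -41] -> [15, -23, -41] -> [-15, 23, 41] -> [-15, 23] -> [-75, 115]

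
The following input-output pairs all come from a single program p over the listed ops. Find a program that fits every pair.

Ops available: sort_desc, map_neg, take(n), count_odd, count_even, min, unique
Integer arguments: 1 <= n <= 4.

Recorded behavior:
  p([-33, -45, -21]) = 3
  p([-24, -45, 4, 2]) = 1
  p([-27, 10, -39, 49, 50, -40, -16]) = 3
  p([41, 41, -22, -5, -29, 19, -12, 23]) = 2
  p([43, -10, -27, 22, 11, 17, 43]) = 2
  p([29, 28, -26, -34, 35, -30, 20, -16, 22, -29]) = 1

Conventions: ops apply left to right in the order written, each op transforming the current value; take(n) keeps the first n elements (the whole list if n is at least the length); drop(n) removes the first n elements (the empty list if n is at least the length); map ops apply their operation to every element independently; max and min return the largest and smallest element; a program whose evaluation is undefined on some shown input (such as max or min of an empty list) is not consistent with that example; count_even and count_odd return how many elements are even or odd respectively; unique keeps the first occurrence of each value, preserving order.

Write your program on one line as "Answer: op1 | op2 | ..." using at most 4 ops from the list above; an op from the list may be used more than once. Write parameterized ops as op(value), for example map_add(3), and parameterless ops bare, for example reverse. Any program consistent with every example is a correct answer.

take(4) | unique | count_odd

Check, running the answer program on each example:
  [-33, -45, -21] -> [-33, -45, -21] -> [-33, -45, -21] -> 3
  [-24, -45, 4, 2] -> [-24, -45, 4, 2] -> [-24, -45, 4, 2] -> 1
  [-27, 10, -39, 49, 50, -40, -16] -> [-27, 10, -39, 49] -> [-27, 10, -39, 49] -> 3
  [41, 41, -22, -5, -29, 19, -12, 23] -> [41, 41, -22, -5] -> [41, -22, -5] -> 2
  [43, -10, -27, 22, 11, 17, 43] -> [43, -10, -27, 22] -> [43, -10, -27, 22] -> 2
  [29, 28, -26, -34, 35, -30, 20, -16, 22, -29] -> [29, 28, -26, -34] -> [29, 28, -26, -34] -> 1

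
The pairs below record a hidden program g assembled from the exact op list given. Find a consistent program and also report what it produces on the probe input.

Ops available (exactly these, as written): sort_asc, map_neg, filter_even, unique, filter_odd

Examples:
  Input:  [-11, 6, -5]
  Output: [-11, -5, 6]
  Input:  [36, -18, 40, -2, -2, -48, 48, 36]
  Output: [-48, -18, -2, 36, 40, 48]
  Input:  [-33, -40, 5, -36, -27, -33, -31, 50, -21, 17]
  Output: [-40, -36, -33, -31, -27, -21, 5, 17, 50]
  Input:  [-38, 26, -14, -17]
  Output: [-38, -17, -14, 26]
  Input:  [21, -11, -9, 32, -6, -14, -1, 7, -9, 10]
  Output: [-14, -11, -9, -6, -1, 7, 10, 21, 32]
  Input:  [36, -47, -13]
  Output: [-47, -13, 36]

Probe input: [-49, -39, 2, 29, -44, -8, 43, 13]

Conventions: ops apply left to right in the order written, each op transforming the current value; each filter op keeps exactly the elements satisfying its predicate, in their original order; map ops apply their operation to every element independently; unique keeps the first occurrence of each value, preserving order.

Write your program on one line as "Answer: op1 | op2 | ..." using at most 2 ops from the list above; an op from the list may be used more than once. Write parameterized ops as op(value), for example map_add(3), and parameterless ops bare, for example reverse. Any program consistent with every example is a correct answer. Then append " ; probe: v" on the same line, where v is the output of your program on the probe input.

sort_asc | unique ; probe: [-49, -44, -39, -8, 2, 13, 29, 43]

Check, running the answer program on each example:
  [-11, 6, -5] -> [-11, -5, 6] -> [-11, -5, 6]
  [36, -18, 40, -2, -2, -48, 48, 36] -> [-48, -18, -2, -2, 36, 36, 40, 48] -> [-48, -18, -2, 36, 40, 48]
  [-33, -40, 5, -36, -27, -33, -31, 50, -21, 17] -> [-40, -36, -33, -33, -31, -27, -21, 5, 17, 50] -> [-40, -36, -33, -31, -27, -21, 5, 17, 50]
  [-38, 26, -14, -17] -> [-38, -17, -14, 26] -> [-38, -17, -14, 26]
  [21, -11, -9, 32, -6, -14, -1, 7, -9, 10] -> [-14, -11, -9, -9, -6, -1, 7, 10, 21, 32] -> [-14, -11, -9, -6, -1, 7, 10, 21, 32]
  [36, -47, -13] -> [-47, -13, 36] -> [-47, -13, 36]
  probe: [-49, -39, 2, 29, -44, -8, 43, 13] -> [-49, -44, -39, -8, 2, 13, 29, 43] -> [-49, -44, -39, -8, 2, 13, 29, 43]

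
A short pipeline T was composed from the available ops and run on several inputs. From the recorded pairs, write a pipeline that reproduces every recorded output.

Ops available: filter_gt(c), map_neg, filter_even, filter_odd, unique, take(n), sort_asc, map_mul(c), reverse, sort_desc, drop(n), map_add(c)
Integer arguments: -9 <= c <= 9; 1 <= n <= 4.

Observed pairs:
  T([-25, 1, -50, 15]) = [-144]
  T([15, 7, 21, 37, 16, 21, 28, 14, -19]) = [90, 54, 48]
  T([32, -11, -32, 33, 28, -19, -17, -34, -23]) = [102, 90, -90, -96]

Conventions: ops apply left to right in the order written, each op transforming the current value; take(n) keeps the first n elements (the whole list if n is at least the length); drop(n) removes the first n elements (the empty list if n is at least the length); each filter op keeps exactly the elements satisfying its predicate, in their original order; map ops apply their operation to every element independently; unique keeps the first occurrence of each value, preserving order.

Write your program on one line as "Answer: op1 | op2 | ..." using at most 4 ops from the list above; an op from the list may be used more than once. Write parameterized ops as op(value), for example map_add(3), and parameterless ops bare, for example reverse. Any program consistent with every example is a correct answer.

filter_even | map_add(2) | map_mul(3) | sort_desc

Check, running the answer program on each example:
  [-25, 1, -50, 15] -> [-50] -> [-48] -> [-144] -> [-144]
  [15, 7, 21, 37, 16, 21, 28, 14, -19] -> [16, 28, 14] -> [18, 30, 16] -> [54, 90, 48] -> [90, 54, 48]
  [32, -11, -32, 33, 28, -19, -17, -34, -23] -> [32, -32, 28, -34] -> [34, -30, 30, -32] -> [102, -90, 90, -96] -> [102, 90, -90, -96]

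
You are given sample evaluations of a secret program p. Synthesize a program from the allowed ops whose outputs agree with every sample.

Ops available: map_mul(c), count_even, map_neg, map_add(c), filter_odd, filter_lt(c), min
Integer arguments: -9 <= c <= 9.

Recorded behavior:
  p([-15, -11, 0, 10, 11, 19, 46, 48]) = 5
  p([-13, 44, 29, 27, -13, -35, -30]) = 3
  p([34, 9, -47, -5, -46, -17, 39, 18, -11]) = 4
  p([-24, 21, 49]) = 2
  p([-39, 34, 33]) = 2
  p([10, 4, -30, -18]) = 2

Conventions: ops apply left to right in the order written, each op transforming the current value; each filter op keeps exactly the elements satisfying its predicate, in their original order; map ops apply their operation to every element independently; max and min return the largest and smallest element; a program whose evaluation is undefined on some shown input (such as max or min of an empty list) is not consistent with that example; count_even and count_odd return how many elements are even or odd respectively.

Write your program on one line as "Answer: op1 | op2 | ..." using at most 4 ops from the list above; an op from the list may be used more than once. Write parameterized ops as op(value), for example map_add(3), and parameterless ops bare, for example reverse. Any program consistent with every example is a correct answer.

map_mul(-3) | filter_lt(-8) | map_mul(-8) | count_even

Check, running the answer program on each example:
  [-15, -11, 0, 10, 11, 19, 46, 48] -> [45, 33, 0, -30, -33, -57, -138, -144] -> [-30, -33, -57, -138, -144] -> [240, 264, 456, 1104, 1152] -> 5
  [-13, 44, 29, 27, -13, -35, -30] -> [39, -132, -87, -81, 39, 105, 90] -> [-132, -87, -81] -> [1056, 696, 648] -> 3
  [34, 9, -47, -5, -46, -17, 39, 18, -11] -> [-102, -27, 141, 15, 138, 51, -117, -54, 33] -> [-102, -27, -117, -54] -> [816, 216, 936, 432] -> 4
  [-24, 21, 49] -> [72, -63, -147] -> [-63, -147] -> [504, 1176] -> 2
  [-39, 34, 33] -> [117, -102, -99] -> [-102, -99] -> [816, 792] -> 2
  [10, 4, -30, -18] -> [-30, -12, 90, 54] -> [-30, -12] -> [240, 96] -> 2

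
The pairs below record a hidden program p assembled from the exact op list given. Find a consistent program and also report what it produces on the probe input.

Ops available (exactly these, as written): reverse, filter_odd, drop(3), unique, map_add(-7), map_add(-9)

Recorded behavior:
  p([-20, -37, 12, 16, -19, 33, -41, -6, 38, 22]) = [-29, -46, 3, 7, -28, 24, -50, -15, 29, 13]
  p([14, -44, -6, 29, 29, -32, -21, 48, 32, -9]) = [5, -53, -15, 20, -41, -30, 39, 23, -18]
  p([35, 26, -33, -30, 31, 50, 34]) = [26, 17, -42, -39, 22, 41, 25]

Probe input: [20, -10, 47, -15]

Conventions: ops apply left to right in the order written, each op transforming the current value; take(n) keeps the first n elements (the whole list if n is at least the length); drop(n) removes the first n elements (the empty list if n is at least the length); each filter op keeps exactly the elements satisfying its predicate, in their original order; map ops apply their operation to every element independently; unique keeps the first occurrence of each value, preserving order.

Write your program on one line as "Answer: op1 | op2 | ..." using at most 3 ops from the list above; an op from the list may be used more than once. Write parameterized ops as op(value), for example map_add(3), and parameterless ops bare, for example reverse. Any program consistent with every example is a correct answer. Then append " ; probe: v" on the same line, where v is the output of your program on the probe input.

unique | map_add(-9) ; probe: [11, -19, 38, -24]

Check, running the answer program on each example:
  [-20, -37, 12, 16, -19, 33, -41, -6, 38, 22] -> [-20, -37, 12, 16, -19, 33, -41, -6, 38, 22] -> [-29, -46, 3, 7, -28, 24, -50, -15, 29, 13]
  [14, -44, -6, 29, 29, -32, -21, 48, 32, -9] -> [14, -44, -6, 29, -32, -21, 48, 32, -9] -> [5, -53, -15, 20, -41, -30, 39, 23, -18]
  [35, 26, -33, -30, 31, 50, 34] -> [35, 26, -33, -30, 31, 50, 34] -> [26, 17, -42, -39, 22, 41, 25]
  probe: [20, -10, 47, -15] -> [20, -10, 47, -15] -> [11, -19, 38, -24]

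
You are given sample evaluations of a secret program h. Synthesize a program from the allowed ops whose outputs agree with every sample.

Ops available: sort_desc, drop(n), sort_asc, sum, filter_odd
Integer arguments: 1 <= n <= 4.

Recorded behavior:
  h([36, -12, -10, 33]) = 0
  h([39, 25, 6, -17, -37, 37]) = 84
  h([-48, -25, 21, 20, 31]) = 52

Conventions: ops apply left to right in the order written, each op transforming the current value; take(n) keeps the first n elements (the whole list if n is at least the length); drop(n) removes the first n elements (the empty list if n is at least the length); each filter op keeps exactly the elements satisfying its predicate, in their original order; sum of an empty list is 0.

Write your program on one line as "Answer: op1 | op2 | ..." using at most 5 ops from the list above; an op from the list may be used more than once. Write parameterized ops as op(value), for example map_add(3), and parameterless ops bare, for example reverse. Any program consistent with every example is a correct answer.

filter_odd | sort_desc | sort_asc | drop(1) | sum

Check, running the answer program on each example:
  [36, -12, -10, 33] -> [33] -> [33] -> [33] -> [] -> 0
  [39, 25, 6, -17, -37, 37] -> [39, 25, -17, -37, 37] -> [39, 37, 25, -17, -37] -> [-37, -17, 25, 37, 39] -> [-17, 25, 37, 39] -> 84
  [-48, -25, 21, 20, 31] -> [-25, 21, 31] -> [31, 21, -25] -> [-25, 21, 31] -> [21, 31] -> 52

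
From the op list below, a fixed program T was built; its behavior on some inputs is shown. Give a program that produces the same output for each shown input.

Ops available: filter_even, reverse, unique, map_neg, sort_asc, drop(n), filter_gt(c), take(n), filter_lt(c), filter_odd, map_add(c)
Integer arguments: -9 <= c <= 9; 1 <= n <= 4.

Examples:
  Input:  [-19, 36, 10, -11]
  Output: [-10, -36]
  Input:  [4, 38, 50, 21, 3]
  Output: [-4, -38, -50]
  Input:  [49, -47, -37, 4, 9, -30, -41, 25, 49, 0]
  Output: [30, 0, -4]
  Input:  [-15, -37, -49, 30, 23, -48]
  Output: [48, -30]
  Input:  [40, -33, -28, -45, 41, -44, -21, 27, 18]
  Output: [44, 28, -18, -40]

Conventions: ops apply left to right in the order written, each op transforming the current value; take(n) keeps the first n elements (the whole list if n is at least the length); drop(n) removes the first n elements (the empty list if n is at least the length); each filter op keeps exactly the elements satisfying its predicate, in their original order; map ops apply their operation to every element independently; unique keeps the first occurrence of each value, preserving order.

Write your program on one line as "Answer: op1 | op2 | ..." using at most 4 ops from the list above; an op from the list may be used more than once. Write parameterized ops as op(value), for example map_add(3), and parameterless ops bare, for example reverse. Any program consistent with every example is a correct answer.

filter_even | sort_asc | map_neg

Check, running the answer program on each example:
  [-19, 36, 10, -11] -> [36, 10] -> [10, 36] -> [-10, -36]
  [4, 38, 50, 21, 3] -> [4, 38, 50] -> [4, 38, 50] -> [-4, -38, -50]
  [49, -47, -37, 4, 9, -30, -41, 25, 49, 0] -> [4, -30, 0] -> [-30, 0, 4] -> [30, 0, -4]
  [-15, -37, -49, 30, 23, -48] -> [30, -48] -> [-48, 30] -> [48, -30]
  [40, -33, -28, -45, 41, -44, -21, 27, 18] -> [40, -28, -44, 18] -> [-44, -28, 18, 40] -> [44, 28, -18, -40]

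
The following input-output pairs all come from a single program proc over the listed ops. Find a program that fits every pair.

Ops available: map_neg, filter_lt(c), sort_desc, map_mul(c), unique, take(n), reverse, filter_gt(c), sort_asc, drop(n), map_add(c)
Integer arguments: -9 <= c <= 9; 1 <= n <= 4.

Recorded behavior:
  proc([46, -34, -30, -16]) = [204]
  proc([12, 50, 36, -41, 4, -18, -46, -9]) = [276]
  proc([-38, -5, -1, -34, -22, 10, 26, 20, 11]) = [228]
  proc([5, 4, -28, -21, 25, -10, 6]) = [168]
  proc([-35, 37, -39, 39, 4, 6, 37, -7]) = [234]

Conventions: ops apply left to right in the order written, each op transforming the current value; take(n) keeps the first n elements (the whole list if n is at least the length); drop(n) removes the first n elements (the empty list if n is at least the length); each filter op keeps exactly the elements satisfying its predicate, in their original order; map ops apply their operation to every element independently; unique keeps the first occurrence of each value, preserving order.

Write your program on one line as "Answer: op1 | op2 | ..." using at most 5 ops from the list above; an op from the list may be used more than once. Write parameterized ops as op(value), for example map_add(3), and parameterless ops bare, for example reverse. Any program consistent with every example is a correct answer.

sort_asc | map_mul(6) | map_neg | take(1)

Check, running the answer program on each example:
  [46, -34, -30, -16] -> [-34, -30, -16, 46] -> [-204, -180, -96, 276] -> [204, 180, 96, -276] -> [204]
  [12, 50, 36, -41, 4, -18, -46, -9] -> [-46, -41, -18, -9, 4, 12, 36, 50] -> [-276, -246, -108, -54, 24, 72, 216, 300] -> [276, 246, 108, 54, -24, -72, -216, -300] -> [276]
  [-38, -5, -1, -34, -22, 10, 26, 20, 11] -> [-38, -34, -22, -5, -1, 10, 11, 20, 26] -> [-228, -204, -132, -30, -6, 60, 66, 120, 156] -> [228, 204, 132, 30, 6, -60, -66, -120, -156] -> [228]
  [5, 4, -28, -21, 25, -10, 6] -> [-28, -21, -10, 4, 5, 6, 25] -> [-168, -126, -60, 24, 30, 36, 150] -> [168, 126, 60, -24, -30, -36, -150] -> [168]
  [-35, 37, -39, 39, 4, 6, 37, -7] -> [-39, -35, -7, 4, 6, 37, 37, 39] -> [-234, -210, -42, 24, 36, 222, 222, 234] -> [234, 210, 42, -24, -36, -222, -222, -234] -> [234]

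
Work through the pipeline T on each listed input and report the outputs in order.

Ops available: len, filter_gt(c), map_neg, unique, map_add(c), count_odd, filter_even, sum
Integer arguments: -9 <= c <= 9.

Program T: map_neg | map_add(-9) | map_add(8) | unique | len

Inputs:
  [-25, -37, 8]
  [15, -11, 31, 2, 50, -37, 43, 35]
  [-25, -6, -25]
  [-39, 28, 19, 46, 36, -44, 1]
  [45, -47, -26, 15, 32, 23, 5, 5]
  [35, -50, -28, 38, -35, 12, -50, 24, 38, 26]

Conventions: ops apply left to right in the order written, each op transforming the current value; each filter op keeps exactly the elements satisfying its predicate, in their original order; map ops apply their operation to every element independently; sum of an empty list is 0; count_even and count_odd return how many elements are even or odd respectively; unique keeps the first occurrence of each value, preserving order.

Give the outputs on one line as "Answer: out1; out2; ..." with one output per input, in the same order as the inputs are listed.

Execution, op by op:
  [-25, -37, 8] -> [25, 37, -8] -> [16, 28, -17] -> [24, 36, -9] -> [24, 36, -9] -> 3
  [15, -11, 31, 2, 50, -37, 43, 35] -> [-15, 11, -31, -2, -50, 37, -43, -35] -> [-24, 2, -40, -11, -59, 28, -52, -44] -> [-16, 10, -32, -3, -51, 36, -44, -36] -> [-16, 10, -32, -3, -51, 36, -44, -36] -> 8
  [-25, -6, -25] -> [25, 6, 25] -> [16, -3, 16] -> [24, 5, 24] -> [24, 5] -> 2
  [-39, 28, 19, 46, 36, -44, 1] -> [39, -28, -19, -46, -36, 44, -1] -> [30, -37, -28, -55, -45, 35, -10] -> [38, -29, -20, -47, -37, 43, -2] -> [38, -29, -20, -47, -37, 43, -2] -> 7
  [45, -47, -26, 15, 32, 23, 5, 5] -> [-45, 47, 26, -15, -32, -23, -5, -5] -> [-54, 38, 17, -24, -41, -32, -14, -14] -> [-46, 46, 25, -16, -33, -24, -6, -6] -> [-46, 46, 25, -16, -33, -24, -6] -> 7
  [35, -50, -28, 38, -35, 12, -50, 24, 38, 26] -> [-35, 50, 28, -38, 35, -12, 50, -24, -38, -26] -> [-44, 41, 19, -47, 26, -21, 41, -33, -47, -35] -> [-36, 49, 27, -39, 34, -13, 49, -25, -39, -27] -> [-36, 49, 27, -39, 34, -13, -25, -27] -> 8

3; 8; 2; 7; 7; 8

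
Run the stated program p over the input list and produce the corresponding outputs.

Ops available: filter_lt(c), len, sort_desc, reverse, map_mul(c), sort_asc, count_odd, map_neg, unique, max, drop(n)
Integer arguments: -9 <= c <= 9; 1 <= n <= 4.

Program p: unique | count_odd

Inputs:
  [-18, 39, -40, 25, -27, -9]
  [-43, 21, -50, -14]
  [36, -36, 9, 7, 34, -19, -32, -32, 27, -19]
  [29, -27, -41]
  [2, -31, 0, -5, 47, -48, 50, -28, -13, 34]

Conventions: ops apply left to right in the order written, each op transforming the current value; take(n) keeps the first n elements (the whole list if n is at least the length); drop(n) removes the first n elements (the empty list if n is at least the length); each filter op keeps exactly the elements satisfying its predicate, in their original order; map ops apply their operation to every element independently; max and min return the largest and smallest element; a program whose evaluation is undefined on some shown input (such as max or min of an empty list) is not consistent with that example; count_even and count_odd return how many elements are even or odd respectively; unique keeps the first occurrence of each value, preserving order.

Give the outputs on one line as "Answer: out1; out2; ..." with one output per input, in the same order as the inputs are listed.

4; 2; 4; 3; 4

Execution, op by op:
  [-18, 39, -40, 25, -27, -9] -> [-18, 39, -40, 25, -27, -9] -> 4
  [-43, 21, -50, -14] -> [-43, 21, -50, -14] -> 2
  [36, -36, 9, 7, 34, -19, -32, -32, 27, -19] -> [36, -36, 9, 7, 34, -19, -32, 27] -> 4
  [29, -27, -41] -> [29, -27, -41] -> 3
  [2, -31, 0, -5, 47, -48, 50, -28, -13, 34] -> [2, -31, 0, -5, 47, -48, 50, -28, -13, 34] -> 4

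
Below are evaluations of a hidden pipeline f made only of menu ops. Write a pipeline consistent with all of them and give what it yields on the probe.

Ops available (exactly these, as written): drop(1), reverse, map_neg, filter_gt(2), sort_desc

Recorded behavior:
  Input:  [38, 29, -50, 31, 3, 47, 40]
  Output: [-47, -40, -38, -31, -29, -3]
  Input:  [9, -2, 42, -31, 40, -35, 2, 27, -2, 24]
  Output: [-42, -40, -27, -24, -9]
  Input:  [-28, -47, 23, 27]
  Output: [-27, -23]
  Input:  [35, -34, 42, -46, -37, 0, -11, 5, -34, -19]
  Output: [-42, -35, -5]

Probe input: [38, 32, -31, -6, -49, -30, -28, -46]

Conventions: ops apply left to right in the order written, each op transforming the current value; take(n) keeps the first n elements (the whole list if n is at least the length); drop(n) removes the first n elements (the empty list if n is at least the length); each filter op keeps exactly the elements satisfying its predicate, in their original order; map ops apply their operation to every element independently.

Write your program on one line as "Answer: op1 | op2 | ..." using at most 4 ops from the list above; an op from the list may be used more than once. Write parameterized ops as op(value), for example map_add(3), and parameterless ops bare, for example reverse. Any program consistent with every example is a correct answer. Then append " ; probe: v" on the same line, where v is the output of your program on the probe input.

filter_gt(2) | sort_desc | map_neg ; probe: [-38, -32]

Check, running the answer program on each example:
  [38, 29, -50, 31, 3, 47, 40] -> [38, 29, 31, 3, 47, 40] -> [47, 40, 38, 31, 29, 3] -> [-47, -40, -38, -31, -29, -3]
  [9, -2, 42, -31, 40, -35, 2, 27, -2, 24] -> [9, 42, 40, 27, 24] -> [42, 40, 27, 24, 9] -> [-42, -40, -27, -24, -9]
  [-28, -47, 23, 27] -> [23, 27] -> [27, 23] -> [-27, -23]
  [35, -34, 42, -46, -37, 0, -11, 5, -34, -19] -> [35, 42, 5] -> [42, 35, 5] -> [-42, -35, -5]
  probe: [38, 32, -31, -6, -49, -30, -28, -46] -> [38, 32] -> [38, 32] -> [-38, -32]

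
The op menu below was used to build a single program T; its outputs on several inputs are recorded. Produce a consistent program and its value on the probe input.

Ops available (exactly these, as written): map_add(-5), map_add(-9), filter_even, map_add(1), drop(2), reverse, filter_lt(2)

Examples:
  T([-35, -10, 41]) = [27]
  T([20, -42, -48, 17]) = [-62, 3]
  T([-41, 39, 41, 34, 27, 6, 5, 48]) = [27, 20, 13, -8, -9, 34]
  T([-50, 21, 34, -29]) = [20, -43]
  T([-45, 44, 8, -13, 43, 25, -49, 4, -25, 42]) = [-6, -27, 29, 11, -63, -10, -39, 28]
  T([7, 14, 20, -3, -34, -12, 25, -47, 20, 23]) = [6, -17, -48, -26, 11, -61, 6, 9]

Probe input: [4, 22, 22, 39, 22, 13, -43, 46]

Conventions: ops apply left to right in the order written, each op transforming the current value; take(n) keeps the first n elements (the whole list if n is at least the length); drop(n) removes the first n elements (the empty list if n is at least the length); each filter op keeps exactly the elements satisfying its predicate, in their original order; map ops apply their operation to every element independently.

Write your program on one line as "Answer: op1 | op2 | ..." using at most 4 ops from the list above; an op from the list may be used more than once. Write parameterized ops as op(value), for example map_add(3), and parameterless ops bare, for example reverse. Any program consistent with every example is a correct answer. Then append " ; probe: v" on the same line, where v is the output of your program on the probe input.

drop(2) | map_add(-5) | map_add(-9) ; probe: [8, 25, 8, -1, -57, 32]

Check, running the answer program on each example:
  [-35, -10, 41] -> [41] -> [36] -> [27]
  [20, -42, -48, 17] -> [-48, 17] -> [-53, 12] -> [-62, 3]
  [-41, 39, 41, 34, 27, 6, 5, 48] -> [41, 34, 27, 6, 5, 48] -> [36, 29, 22, 1, 0, 43] -> [27, 20, 13, -8, -9, 34]
  [-50, 21, 34, -29] -> [34, -29] -> [29, -34] -> [20, -43]
  [-45, 44, 8, -13, 43, 25, -49, 4, -25, 42] -> [8, -13, 43, 25, -49, 4, -25, 42] -> [3, -18, 38, 20, -54, -1, -30, 37] -> [-6, -27, 29, 11, -63, -10, -39, 28]
  [7, 14, 20, -3, -34, -12, 25, -47, 20, 23] -> [20, -3, -34, -12, 25, -47, 20, 23] -> [15, -8, -39, -17, 20, -52, 15, 18] -> [6, -17, -48, -26, 11, -61, 6, 9]
  probe: [4, 22, 22, 39, 22, 13, -43, 46] -> [22, 39, 22, 13, -43, 46] -> [17, 34, 17, 8, -48, 41] -> [8, 25, 8, -1, -57, 32]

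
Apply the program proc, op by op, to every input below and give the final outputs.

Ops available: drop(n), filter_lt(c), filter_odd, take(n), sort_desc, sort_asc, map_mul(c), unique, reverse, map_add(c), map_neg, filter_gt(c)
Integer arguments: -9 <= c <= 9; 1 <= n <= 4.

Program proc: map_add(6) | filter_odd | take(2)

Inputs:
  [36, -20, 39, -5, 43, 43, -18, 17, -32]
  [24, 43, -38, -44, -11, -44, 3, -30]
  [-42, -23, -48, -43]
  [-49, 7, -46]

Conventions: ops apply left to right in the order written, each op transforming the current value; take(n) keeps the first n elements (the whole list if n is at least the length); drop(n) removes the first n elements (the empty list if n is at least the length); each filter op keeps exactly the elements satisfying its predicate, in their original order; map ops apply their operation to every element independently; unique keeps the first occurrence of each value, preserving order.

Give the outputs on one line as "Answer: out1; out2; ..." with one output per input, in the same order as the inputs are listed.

[45, 1]; [49, -5]; [-17, -37]; [-43, 13]

Execution, op by op:
  [36, -20, 39, -5, 43, 43, -18, 17, -32] -> [42, -14, 45, 1, 49, 49, -12, 23, -26] -> [45, 1, 49, 49, 23] -> [45, 1]
  [24, 43, -38, -44, -11, -44, 3, -30] -> [30, 49, -32, -38, -5, -38, 9, -24] -> [49, -5, 9] -> [49, -5]
  [-42, -23, -48, -43] -> [-36, -17, -42, -37] -> [-17, -37] -> [-17, -37]
  [-49, 7, -46] -> [-43, 13, -40] -> [-43, 13] -> [-43, 13]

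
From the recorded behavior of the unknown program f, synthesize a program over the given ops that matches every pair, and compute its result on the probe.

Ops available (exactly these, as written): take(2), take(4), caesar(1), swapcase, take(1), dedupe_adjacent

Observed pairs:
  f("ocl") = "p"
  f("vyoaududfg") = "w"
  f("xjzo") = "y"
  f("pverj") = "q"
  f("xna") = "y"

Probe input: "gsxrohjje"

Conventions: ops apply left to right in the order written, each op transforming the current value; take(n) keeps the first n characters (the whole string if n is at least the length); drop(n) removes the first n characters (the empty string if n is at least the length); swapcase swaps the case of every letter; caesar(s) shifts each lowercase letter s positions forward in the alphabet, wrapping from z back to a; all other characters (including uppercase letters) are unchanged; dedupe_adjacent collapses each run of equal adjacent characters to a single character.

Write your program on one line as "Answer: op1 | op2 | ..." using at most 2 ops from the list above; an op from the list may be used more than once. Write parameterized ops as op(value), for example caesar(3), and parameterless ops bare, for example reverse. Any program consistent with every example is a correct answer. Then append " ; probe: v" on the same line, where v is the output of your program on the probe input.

take(1) | caesar(1) ; probe: "h"

Check, running the answer program on each example:
  "ocl" -> "o" -> "p"
  "vyoaududfg" -> "v" -> "w"
  "xjzo" -> "x" -> "y"
  "pverj" -> "p" -> "q"
  "xna" -> "x" -> "y"
  probe: "gsxrohjje" -> "g" -> "h"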